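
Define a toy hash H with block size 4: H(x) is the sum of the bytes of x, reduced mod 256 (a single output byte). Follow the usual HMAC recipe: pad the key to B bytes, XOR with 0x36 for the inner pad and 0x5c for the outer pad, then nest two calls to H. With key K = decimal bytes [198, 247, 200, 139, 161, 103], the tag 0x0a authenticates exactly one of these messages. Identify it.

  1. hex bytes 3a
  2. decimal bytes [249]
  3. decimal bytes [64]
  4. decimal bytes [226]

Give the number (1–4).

Key decimal bytes [198, 247, 200, 139, 161, 103] = c6 f7 c8 8b a1 67 is 6 bytes > B = 4, so hash it first: H(key) = 18, then zero-pad to 4 bytes: K' = 18 00 00 00.
K' ⊕ ipad = 2e 36 36 36; K' ⊕ opad = 44 5c 5c 5c.
m1: inner = H(2e 36 36 36 3a) = 0a; tag = H(44 5c 5c 5c 0a) = 62
m2: inner = H(2e 36 36 36 f9) = c9; tag = H(44 5c 5c 5c c9) = 21
m3: inner = H(2e 36 36 36 40) = 10; tag = H(44 5c 5c 5c 10) = 68
m4: inner = H(2e 36 36 36 e2) = b2; tag = H(44 5c 5c 5c b2) = 0a ← matches

4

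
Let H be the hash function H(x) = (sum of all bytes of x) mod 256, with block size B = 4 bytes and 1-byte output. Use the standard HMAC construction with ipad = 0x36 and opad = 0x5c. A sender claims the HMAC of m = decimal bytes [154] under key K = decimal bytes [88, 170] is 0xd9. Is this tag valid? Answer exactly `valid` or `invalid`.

Key decimal bytes [88, 170] = 58 aa is 2 bytes ≤ B = 4; zero-pad to 4 bytes: K' = 58 aa 00 00.
K' ⊕ ipad = 6e 9c 36 36; K' ⊕ opad = 04 f6 5c 5c.
Inner hash: sum = 110+156+54+54+154 = 528; mod 256 = 16 → 10.
Outer hash (recomputed tag): sum = 4+246+92+92+16 = 450; mod 256 = 194 → c2.
Recomputed tag = c2; claimed = d9 → mismatch.

invalid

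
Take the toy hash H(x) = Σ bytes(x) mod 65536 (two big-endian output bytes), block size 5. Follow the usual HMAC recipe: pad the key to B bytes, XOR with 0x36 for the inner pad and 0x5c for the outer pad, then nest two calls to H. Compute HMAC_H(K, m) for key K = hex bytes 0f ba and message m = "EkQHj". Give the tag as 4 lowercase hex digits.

026a

Key hex bytes 0f ba is 2 bytes ≤ B = 5; zero-pad to 5 bytes: K' = 0f ba 00 00 00.
K' ⊕ ipad = 39 8c 36 36 36.  K' ⊕ opad = 53 e6 5c 5c 5c.
Inner input = (K'⊕ipad) ∥ m = 39 8c 36 36 36 ∥ 45 6b 51 48 6a.
Inner hash: sum = 57+140+54+54+54+69+107+81+72+106 = 794 → 03 1a.
Outer input = (K'⊕opad) ∥ inner = 53 e6 5c 5c 5c ∥ 03 1a.
Outer hash (tag): sum = 83+230+92+92+92+3+26 = 618 → 02 6a.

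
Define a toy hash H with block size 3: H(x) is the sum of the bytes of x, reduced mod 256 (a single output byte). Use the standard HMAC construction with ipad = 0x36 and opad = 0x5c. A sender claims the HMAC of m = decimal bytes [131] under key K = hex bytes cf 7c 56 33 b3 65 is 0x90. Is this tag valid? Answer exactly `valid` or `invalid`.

Key hex bytes cf 7c 56 33 b3 65 is 6 bytes > B = 3, so hash it first: H(key) = ec, then zero-pad to 3 bytes: K' = ec 00 00.
K' ⊕ ipad = da 36 36; K' ⊕ opad = b0 5c 5c.
Inner hash: sum = 218+54+54+131 = 457; mod 256 = 201 → c9.
Outer hash (recomputed tag): sum = 176+92+92+201 = 561; mod 256 = 49 → 31.
Recomputed tag = 31; claimed = 90 → mismatch.

invalid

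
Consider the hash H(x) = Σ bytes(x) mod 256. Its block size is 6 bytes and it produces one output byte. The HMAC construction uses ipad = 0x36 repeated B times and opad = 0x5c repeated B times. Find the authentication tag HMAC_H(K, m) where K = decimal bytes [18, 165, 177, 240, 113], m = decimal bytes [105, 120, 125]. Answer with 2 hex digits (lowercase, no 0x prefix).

48

Key decimal bytes [18, 165, 177, 240, 113] = 12 a5 b1 f0 71 is 5 bytes ≤ B = 6; zero-pad to 6 bytes: K' = 12 a5 b1 f0 71 00.
K' ⊕ ipad = 24 93 87 c6 47 36.  K' ⊕ opad = 4e f9 ed ac 2d 5c.
Inner input = (K'⊕ipad) ∥ m = 24 93 87 c6 47 36 ∥ 69 78 7d.
Inner hash: sum = 36+147+135+198+71+54+105+120+125 = 991; mod 256 = 223 → df.
Outer input = (K'⊕opad) ∥ inner = 4e f9 ed ac 2d 5c ∥ df.
Outer hash (tag): sum = 78+249+237+172+45+92+223 = 1096; mod 256 = 72 → 48.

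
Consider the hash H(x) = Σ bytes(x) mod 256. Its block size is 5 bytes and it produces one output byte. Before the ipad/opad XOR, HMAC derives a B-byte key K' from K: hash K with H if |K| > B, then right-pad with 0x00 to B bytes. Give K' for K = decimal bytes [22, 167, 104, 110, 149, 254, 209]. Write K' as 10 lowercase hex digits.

|K| = 7 > B = 5, so first hash the key.
H(K): sum = 22+167+104+110+149+254+209 = 1015; mod 256 = 247 → f7.
Zero-pad H(K) = f7 to 5 bytes: K' = f7 00 00 00 00.

f700000000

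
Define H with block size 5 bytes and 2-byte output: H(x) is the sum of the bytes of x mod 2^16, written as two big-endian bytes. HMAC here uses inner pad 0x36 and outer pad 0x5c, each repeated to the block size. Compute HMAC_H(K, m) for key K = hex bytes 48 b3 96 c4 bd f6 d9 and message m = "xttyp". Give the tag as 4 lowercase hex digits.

Key hex bytes 48 b3 96 c4 bd f6 d9 is 7 bytes > B = 5, so hash it first: H(key) = 04 e1, then zero-pad to 5 bytes: K' = 04 e1 00 00 00.
K' ⊕ ipad = 32 d7 36 36 36.  K' ⊕ opad = 58 bd 5c 5c 5c.
Inner input = (K'⊕ipad) ∥ m = 32 d7 36 36 36 ∥ 78 74 74 79 70.
Inner hash: sum = 50+215+54+54+54+120+116+116+121+112 = 1012 → 03 f4.
Outer input = (K'⊕opad) ∥ inner = 58 bd 5c 5c 5c ∥ 03 f4.
Outer hash (tag): sum = 88+189+92+92+92+3+244 = 800 → 03 20.

0320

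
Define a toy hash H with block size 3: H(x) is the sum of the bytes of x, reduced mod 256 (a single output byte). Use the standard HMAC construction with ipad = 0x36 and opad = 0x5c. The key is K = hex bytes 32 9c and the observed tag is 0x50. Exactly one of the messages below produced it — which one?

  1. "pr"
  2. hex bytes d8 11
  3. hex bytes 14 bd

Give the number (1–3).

1

Key hex bytes 32 9c is 2 bytes ≤ B = 3; zero-pad to 3 bytes: K' = 32 9c 00.
K' ⊕ ipad = 04 aa 36; K' ⊕ opad = 6e c0 5c.
m1: inner = H(04 aa 36 70 72) = c6; tag = H(6e c0 5c c6) = 50 ← matches
m2: inner = H(04 aa 36 d8 11) = cd; tag = H(6e c0 5c cd) = 57
m3: inner = H(04 aa 36 14 bd) = b5; tag = H(6e c0 5c b5) = 3f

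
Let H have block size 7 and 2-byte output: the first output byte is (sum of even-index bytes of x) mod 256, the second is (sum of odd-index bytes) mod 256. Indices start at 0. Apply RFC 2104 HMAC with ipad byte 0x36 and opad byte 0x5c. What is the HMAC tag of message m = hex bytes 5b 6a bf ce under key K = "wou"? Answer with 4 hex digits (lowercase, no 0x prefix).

eb13

Key "wou" = 77 6f 75 is 3 bytes ≤ B = 7; zero-pad to 7 bytes: K' = 77 6f 75 00 00 00 00.
K' ⊕ ipad = 41 59 43 36 36 36 36.  K' ⊕ opad = 2b 33 29 5c 5c 5c 5c.
Inner input = (K'⊕ipad) ∥ m = 41 59 43 36 36 36 36 ∥ 5b 6a bf ce.
Inner hash: even-index sum = 552 mod 256 = 40; odd-index sum = 479 mod 256 = 223 → 28 df.
Outer input = (K'⊕opad) ∥ inner = 2b 33 29 5c 5c 5c 5c ∥ 28 df.
Outer hash (tag): even-index sum = 491 mod 256 = 235; odd-index sum = 275 mod 256 = 19 → eb 13.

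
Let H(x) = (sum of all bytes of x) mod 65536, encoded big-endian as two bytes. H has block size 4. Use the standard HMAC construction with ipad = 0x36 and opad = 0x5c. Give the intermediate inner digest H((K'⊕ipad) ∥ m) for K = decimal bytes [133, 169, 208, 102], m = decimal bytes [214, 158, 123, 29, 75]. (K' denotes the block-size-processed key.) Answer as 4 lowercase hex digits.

Key decimal bytes [133, 169, 208, 102] = 85 a9 d0 66 is exactly B = 4 bytes: K' = 85 a9 d0 66.
K' ⊕ ipad = b3 9f e6 50.
Inner input = b3 9f e6 50 ∥ d6 9e 7b 1d 4b.
Inner hash: sum = 179+159+230+80+214+158+123+29+75 = 1247 → 04 df.

04df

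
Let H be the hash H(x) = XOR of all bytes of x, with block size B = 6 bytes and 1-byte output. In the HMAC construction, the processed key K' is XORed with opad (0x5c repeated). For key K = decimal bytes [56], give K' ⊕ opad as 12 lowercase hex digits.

645c5c5c5c5c

Key decimal bytes [56] = 38 is 1 byte ≤ B = 6; zero-pad to 6 bytes: K' = 38 00 00 00 00 00.
XOR each byte with 0x5c: 38⊕5c=64, 00⊕5c=5c, 00⊕5c=5c, 00⊕5c=5c, 00⊕5c=5c, 00⊕5c=5c.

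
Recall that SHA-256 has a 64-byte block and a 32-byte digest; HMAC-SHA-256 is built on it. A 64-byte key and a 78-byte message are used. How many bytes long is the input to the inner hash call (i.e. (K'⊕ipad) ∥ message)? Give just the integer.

Key is 64 ≤ 64 bytes, zero-padded: |K'| = 64.
Inner input = (K'⊕ipad) ∥ m → 64 + 78 = 142 bytes.

142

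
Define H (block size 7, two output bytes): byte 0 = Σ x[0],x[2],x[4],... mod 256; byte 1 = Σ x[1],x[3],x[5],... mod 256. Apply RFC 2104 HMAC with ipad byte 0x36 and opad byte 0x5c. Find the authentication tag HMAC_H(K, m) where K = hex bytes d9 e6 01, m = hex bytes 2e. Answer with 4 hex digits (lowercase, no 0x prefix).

Key hex bytes d9 e6 01 is 3 bytes ≤ B = 7; zero-pad to 7 bytes: K' = d9 e6 01 00 00 00 00.
K' ⊕ ipad = ef d0 37 36 36 36 36.  K' ⊕ opad = 85 ba 5d 5c 5c 5c 5c.
Inner input = (K'⊕ipad) ∥ m = ef d0 37 36 36 36 36 ∥ 2e.
Inner hash: even-index sum = 402 mod 256 = 146; odd-index sum = 362 mod 256 = 106 → 92 6a.
Outer input = (K'⊕opad) ∥ inner = 85 ba 5d 5c 5c 5c 5c ∥ 92 6a.
Outer hash (tag): even-index sum = 516 mod 256 = 4; odd-index sum = 516 mod 256 = 4 → 04 04.

0404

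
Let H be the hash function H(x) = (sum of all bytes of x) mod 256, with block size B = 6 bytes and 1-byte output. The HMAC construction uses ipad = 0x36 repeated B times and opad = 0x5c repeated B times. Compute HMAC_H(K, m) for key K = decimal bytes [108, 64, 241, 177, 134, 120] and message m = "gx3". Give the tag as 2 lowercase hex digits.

Key decimal bytes [108, 64, 241, 177, 134, 120] = 6c 40 f1 b1 86 78 is exactly B = 6 bytes: K' = 6c 40 f1 b1 86 78.
K' ⊕ ipad = 5a 76 c7 87 b0 4e.  K' ⊕ opad = 30 1c ad ed da 24.
Inner input = (K'⊕ipad) ∥ m = 5a 76 c7 87 b0 4e ∥ 67 78 33.
Inner hash: sum = 90+118+199+135+176+78+103+120+51 = 1070; mod 256 = 46 → 2e.
Outer input = (K'⊕opad) ∥ inner = 30 1c ad ed da 24 ∥ 2e.
Outer hash (tag): sum = 48+28+173+237+218+36+46 = 786; mod 256 = 18 → 12.

12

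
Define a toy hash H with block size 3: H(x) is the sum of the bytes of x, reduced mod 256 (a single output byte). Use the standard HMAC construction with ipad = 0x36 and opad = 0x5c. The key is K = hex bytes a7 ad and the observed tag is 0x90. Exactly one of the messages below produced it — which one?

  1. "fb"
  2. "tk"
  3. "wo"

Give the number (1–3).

Key hex bytes a7 ad is 2 bytes ≤ B = 3; zero-pad to 3 bytes: K' = a7 ad 00.
K' ⊕ ipad = 91 9b 36; K' ⊕ opad = fb f1 5c.
m1: inner = H(91 9b 36 66 62) = 2a; tag = H(fb f1 5c 2a) = 72
m2: inner = H(91 9b 36 74 6b) = 41; tag = H(fb f1 5c 41) = 89
m3: inner = H(91 9b 36 77 6f) = 48; tag = H(fb f1 5c 48) = 90 ← matches

3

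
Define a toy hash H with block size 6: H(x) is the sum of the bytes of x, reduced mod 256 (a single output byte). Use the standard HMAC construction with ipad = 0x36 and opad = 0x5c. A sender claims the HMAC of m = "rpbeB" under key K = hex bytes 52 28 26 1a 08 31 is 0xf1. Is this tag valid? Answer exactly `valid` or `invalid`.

Key hex bytes 52 28 26 1a 08 31 is exactly B = 6 bytes: K' = 52 28 26 1a 08 31.
K' ⊕ ipad = 64 1e 10 2c 3e 07; K' ⊕ opad = 0e 74 7a 46 54 6d.
Inner hash: sum = 100+30+16+44+62+7+114+112+98+101+66 = 750; mod 256 = 238 → ee.
Outer hash (recomputed tag): sum = 14+116+122+70+84+109+238 = 753; mod 256 = 241 → f1.
Recomputed tag = f1; claimed = f1 → match.

valid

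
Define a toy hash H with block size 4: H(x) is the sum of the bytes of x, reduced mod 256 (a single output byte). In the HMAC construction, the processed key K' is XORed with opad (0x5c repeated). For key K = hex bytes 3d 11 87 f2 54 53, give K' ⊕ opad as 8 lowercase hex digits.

Key hex bytes 3d 11 87 f2 54 53 is 6 bytes > B = 4, so hash it first: H(key) = 6e, then zero-pad to 4 bytes: K' = 6e 00 00 00.
XOR each byte with 0x5c: 6e⊕5c=32, 00⊕5c=5c, 00⊕5c=5c, 00⊕5c=5c.

325c5c5c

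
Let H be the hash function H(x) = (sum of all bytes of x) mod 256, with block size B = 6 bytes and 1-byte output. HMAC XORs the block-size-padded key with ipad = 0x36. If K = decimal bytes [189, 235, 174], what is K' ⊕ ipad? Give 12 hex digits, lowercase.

8bdd98363636

Key decimal bytes [189, 235, 174] = bd eb ae is 3 bytes ≤ B = 6; zero-pad to 6 bytes: K' = bd eb ae 00 00 00.
XOR each byte with 0x36: bd⊕36=8b, eb⊕36=dd, ae⊕36=98, 00⊕36=36, 00⊕36=36, 00⊕36=36.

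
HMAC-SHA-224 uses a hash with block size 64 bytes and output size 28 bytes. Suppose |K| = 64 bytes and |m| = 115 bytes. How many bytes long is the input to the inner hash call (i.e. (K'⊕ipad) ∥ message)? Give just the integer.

179

Key is 64 ≤ 64 bytes, zero-padded: |K'| = 64.
Inner input = (K'⊕ipad) ∥ m → 64 + 115 = 179 bytes.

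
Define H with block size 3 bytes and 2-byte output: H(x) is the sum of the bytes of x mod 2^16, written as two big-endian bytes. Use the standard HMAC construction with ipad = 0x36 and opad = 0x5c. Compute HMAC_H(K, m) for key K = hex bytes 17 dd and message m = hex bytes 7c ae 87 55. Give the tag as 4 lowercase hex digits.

Key hex bytes 17 dd is 2 bytes ≤ B = 3; zero-pad to 3 bytes: K' = 17 dd 00.
K' ⊕ ipad = 21 eb 36.  K' ⊕ opad = 4b 81 5c.
Inner input = (K'⊕ipad) ∥ m = 21 eb 36 ∥ 7c ae 87 55.
Inner hash: sum = 33+235+54+124+174+135+85 = 840 → 03 48.
Outer input = (K'⊕opad) ∥ inner = 4b 81 5c ∥ 03 48.
Outer hash (tag): sum = 75+129+92+3+72 = 371 → 01 73.

0173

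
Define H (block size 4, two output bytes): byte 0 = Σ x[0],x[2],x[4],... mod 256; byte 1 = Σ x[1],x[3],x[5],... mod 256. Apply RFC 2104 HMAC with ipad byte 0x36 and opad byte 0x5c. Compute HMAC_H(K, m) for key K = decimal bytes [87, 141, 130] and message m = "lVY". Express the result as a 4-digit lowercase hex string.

c374

Key decimal bytes [87, 141, 130] = 57 8d 82 is 3 bytes ≤ B = 4; zero-pad to 4 bytes: K' = 57 8d 82 00.
K' ⊕ ipad = 61 bb b4 36.  K' ⊕ opad = 0b d1 de 5c.
Inner input = (K'⊕ipad) ∥ m = 61 bb b4 36 ∥ 6c 56 59.
Inner hash: even-index sum = 474 mod 256 = 218; odd-index sum = 327 mod 256 = 71 → da 47.
Outer input = (K'⊕opad) ∥ inner = 0b d1 de 5c ∥ da 47.
Outer hash (tag): even-index sum = 451 mod 256 = 195; odd-index sum = 372 mod 256 = 116 → c3 74.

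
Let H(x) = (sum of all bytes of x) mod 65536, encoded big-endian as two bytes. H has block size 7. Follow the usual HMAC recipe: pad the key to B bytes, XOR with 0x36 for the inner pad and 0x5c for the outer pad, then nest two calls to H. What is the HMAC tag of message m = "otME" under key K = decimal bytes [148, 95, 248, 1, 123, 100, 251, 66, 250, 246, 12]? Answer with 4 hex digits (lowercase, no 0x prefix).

Key decimal bytes [148, 95, 248, 1, 123, 100, 251, 66, 250, 246, 12] = 94 5f f8 01 7b 64 fb 42 fa f6 0c is 11 bytes > B = 7, so hash it first: H(key) = 06 04, then zero-pad to 7 bytes: K' = 06 04 00 00 00 00 00.
K' ⊕ ipad = 30 32 36 36 36 36 36.  K' ⊕ opad = 5a 58 5c 5c 5c 5c 5c.
Inner input = (K'⊕ipad) ∥ m = 30 32 36 36 36 36 36 ∥ 6f 74 4d 45.
Inner hash: sum = 48+50+54+54+54+54+54+111+116+77+69 = 741 → 02 e5.
Outer input = (K'⊕opad) ∥ inner = 5a 58 5c 5c 5c 5c 5c ∥ 02 e5.
Outer hash (tag): sum = 90+88+92+92+92+92+92+2+229 = 869 → 03 65.

0365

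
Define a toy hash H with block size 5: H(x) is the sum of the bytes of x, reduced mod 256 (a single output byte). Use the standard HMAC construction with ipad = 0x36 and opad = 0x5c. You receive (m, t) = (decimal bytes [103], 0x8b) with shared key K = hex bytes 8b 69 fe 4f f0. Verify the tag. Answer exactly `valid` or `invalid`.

invalid

Key hex bytes 8b 69 fe 4f f0 is exactly B = 5 bytes: K' = 8b 69 fe 4f f0.
K' ⊕ ipad = bd 5f c8 79 c6; K' ⊕ opad = d7 35 a2 13 ac.
Inner hash: sum = 189+95+200+121+198+103 = 906; mod 256 = 138 → 8a.
Outer hash (recomputed tag): sum = 215+53+162+19+172+138 = 759; mod 256 = 247 → f7.
Recomputed tag = f7; claimed = 8b → mismatch.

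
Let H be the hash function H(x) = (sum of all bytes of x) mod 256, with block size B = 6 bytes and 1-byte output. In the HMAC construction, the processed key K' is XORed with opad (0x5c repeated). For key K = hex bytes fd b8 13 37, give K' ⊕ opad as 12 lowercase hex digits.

Key hex bytes fd b8 13 37 is 4 bytes ≤ B = 6; zero-pad to 6 bytes: K' = fd b8 13 37 00 00.
XOR each byte with 0x5c: fd⊕5c=a1, b8⊕5c=e4, 13⊕5c=4f, 37⊕5c=6b, 00⊕5c=5c, 00⊕5c=5c.

a1e44f6b5c5c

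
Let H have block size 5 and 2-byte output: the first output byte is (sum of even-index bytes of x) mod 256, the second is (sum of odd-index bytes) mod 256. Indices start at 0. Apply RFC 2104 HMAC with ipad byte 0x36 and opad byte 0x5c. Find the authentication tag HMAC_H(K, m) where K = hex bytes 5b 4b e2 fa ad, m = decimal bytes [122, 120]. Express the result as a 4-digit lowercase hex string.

Key hex bytes 5b 4b e2 fa ad is exactly B = 5 bytes: K' = 5b 4b e2 fa ad.
K' ⊕ ipad = 6d 7d d4 cc 9b.  K' ⊕ opad = 07 17 be a6 f1.
Inner input = (K'⊕ipad) ∥ m = 6d 7d d4 cc 9b ∥ 7a 78.
Inner hash: even-index sum = 596 mod 256 = 84; odd-index sum = 451 mod 256 = 195 → 54 c3.
Outer input = (K'⊕opad) ∥ inner = 07 17 be a6 f1 ∥ 54 c3.
Outer hash (tag): even-index sum = 633 mod 256 = 121; odd-index sum = 273 mod 256 = 17 → 79 11.

7911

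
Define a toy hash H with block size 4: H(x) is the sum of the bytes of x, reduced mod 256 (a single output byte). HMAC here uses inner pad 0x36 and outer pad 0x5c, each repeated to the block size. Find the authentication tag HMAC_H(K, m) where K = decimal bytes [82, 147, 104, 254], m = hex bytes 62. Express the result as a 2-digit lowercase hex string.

Key decimal bytes [82, 147, 104, 254] = 52 93 68 fe is exactly B = 4 bytes: K' = 52 93 68 fe.
K' ⊕ ipad = 64 a5 5e c8.  K' ⊕ opad = 0e cf 34 a2.
Inner input = (K'⊕ipad) ∥ m = 64 a5 5e c8 ∥ 62.
Inner hash: sum = 100+165+94+200+98 = 657; mod 256 = 145 → 91.
Outer input = (K'⊕opad) ∥ inner = 0e cf 34 a2 ∥ 91.
Outer hash (tag): sum = 14+207+52+162+145 = 580; mod 256 = 68 → 44.

44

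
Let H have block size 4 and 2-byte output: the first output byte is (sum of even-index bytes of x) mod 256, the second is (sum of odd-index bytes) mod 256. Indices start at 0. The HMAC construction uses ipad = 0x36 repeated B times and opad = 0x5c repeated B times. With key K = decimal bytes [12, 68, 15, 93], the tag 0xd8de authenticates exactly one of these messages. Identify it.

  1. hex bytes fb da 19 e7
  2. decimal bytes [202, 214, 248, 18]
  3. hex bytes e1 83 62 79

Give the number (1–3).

2

Key decimal bytes [12, 68, 15, 93] = 0c 44 0f 5d is exactly B = 4 bytes: K' = 0c 44 0f 5d.
K' ⊕ ipad = 3a 72 39 6b; K' ⊕ opad = 50 18 53 01.
m1: inner = H(3a 72 39 6b fb da 19 e7) = 87 9e; tag = H(50 18 53 01 87 9e) = 2ab7
m2: inner = H(3a 72 39 6b ca d6 f8 12) = 35 c5; tag = H(50 18 53 01 35 c5) = d8de ← matches
m3: inner = H(3a 72 39 6b e1 83 62 79) = b6 d9; tag = H(50 18 53 01 b6 d9) = 59f2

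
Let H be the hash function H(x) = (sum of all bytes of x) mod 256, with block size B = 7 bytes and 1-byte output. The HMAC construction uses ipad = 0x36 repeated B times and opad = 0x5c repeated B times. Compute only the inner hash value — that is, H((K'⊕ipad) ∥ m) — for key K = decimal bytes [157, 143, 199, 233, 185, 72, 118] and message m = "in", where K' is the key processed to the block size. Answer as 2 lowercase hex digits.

Key decimal bytes [157, 143, 199, 233, 185, 72, 118] = 9d 8f c7 e9 b9 48 76 is exactly B = 7 bytes: K' = 9d 8f c7 e9 b9 48 76.
K' ⊕ ipad = ab b9 f1 df 8f 7e 40.
Inner input = ab b9 f1 df 8f 7e 40 ∥ 69 6e.
Inner hash: sum = 171+185+241+223+143+126+64+105+110 = 1368; mod 256 = 88 → 58.

58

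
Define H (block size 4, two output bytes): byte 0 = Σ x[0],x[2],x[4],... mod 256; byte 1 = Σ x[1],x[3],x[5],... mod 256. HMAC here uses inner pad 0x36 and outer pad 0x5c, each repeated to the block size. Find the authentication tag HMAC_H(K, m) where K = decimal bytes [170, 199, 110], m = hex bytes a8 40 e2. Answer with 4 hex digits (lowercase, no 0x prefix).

Key decimal bytes [170, 199, 110] = aa c7 6e is 3 bytes ≤ B = 4; zero-pad to 4 bytes: K' = aa c7 6e 00.
K' ⊕ ipad = 9c f1 58 36.  K' ⊕ opad = f6 9b 32 5c.
Inner input = (K'⊕ipad) ∥ m = 9c f1 58 36 ∥ a8 40 e2.
Inner hash: even-index sum = 638 mod 256 = 126; odd-index sum = 359 mod 256 = 103 → 7e 67.
Outer input = (K'⊕opad) ∥ inner = f6 9b 32 5c ∥ 7e 67.
Outer hash (tag): even-index sum = 422 mod 256 = 166; odd-index sum = 350 mod 256 = 94 → a6 5e.

a65e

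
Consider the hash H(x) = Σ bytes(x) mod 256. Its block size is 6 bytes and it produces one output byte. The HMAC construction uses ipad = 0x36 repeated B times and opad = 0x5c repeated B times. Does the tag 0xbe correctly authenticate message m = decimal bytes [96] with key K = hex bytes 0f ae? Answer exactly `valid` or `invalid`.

valid

Key hex bytes 0f ae is 2 bytes ≤ B = 6; zero-pad to 6 bytes: K' = 0f ae 00 00 00 00.
K' ⊕ ipad = 39 98 36 36 36 36; K' ⊕ opad = 53 f2 5c 5c 5c 5c.
Inner hash: sum = 57+152+54+54+54+54+96 = 521; mod 256 = 9 → 09.
Outer hash (recomputed tag): sum = 83+242+92+92+92+92+9 = 702; mod 256 = 190 → be.
Recomputed tag = be; claimed = be → match.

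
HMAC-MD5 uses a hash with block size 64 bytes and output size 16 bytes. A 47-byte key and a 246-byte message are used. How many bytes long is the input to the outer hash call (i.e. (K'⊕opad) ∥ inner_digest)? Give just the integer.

80

Key is 47 ≤ 64 bytes, zero-padded: |K'| = 64.
Outer input = (K'⊕opad) ∥ H(inner) → 64 + 16 = 80 bytes.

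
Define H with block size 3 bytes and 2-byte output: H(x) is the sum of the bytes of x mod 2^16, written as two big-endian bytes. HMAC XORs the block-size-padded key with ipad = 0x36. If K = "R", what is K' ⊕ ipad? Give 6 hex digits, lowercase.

643636

Key "R" = 52 is 1 byte ≤ B = 3; zero-pad to 3 bytes: K' = 52 00 00.
XOR each byte with 0x36: 52⊕36=64, 00⊕36=36, 00⊕36=36.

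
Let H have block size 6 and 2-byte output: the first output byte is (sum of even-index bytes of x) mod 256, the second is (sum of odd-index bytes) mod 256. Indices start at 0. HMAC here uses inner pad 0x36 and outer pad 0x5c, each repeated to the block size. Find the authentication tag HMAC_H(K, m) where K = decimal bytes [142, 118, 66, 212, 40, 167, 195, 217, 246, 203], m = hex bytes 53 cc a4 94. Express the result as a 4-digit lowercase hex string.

Key decimal bytes [142, 118, 66, 212, 40, 167, 195, 217, 246, 203] = 8e 76 42 d4 28 a7 c3 d9 f6 cb is 10 bytes > B = 6, so hash it first: H(key) = b1 95, then zero-pad to 6 bytes: K' = b1 95 00 00 00 00.
K' ⊕ ipad = 87 a3 36 36 36 36.  K' ⊕ opad = ed c9 5c 5c 5c 5c.
Inner input = (K'⊕ipad) ∥ m = 87 a3 36 36 36 36 ∥ 53 cc a4 94.
Inner hash: even-index sum = 490 mod 256 = 234; odd-index sum = 623 mod 256 = 111 → ea 6f.
Outer input = (K'⊕opad) ∥ inner = ed c9 5c 5c 5c 5c ∥ ea 6f.
Outer hash (tag): even-index sum = 655 mod 256 = 143; odd-index sum = 496 mod 256 = 240 → 8f f0.

8ff0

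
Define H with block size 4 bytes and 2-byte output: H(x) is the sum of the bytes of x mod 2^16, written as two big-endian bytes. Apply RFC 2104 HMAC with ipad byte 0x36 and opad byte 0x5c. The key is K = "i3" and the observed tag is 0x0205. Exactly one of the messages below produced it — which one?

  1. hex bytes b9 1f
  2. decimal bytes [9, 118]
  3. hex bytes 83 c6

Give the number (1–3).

Key "i3" = 69 33 is 2 bytes ≤ B = 4; zero-pad to 4 bytes: K' = 69 33 00 00.
K' ⊕ ipad = 5f 05 36 36; K' ⊕ opad = 35 6f 5c 5c.
m1: inner = H(5f 05 36 36 b9 1f) = 01 a8; tag = H(35 6f 5c 5c 01 a8) = 0205 ← matches
m2: inner = H(5f 05 36 36 09 76) = 01 4f; tag = H(35 6f 5c 5c 01 4f) = 01ac
m3: inner = H(5f 05 36 36 83 c6) = 02 19; tag = H(35 6f 5c 5c 02 19) = 0177

1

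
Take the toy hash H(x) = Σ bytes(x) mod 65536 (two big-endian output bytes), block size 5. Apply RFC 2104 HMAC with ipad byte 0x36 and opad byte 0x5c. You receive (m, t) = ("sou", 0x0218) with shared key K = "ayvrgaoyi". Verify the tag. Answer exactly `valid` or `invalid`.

valid

Key "ayvrgaoyi" = 61 79 76 72 67 61 6f 79 69 is 9 bytes > B = 5, so hash it first: H(key) = 03 db, then zero-pad to 5 bytes: K' = 03 db 00 00 00.
K' ⊕ ipad = 35 ed 36 36 36; K' ⊕ opad = 5f 87 5c 5c 5c.
Inner hash: sum = 53+237+54+54+54+115+111+117 = 795 → 03 1b.
Outer hash (recomputed tag): sum = 95+135+92+92+92+3+27 = 536 → 02 18.
Recomputed tag = 0218; claimed = 0218 → match.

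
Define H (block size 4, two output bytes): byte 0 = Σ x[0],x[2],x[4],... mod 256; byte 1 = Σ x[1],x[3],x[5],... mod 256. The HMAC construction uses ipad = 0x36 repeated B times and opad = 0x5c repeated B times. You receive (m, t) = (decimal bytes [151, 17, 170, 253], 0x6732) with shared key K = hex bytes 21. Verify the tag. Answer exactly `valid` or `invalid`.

valid

Key hex bytes 21 is 1 byte ≤ B = 4; zero-pad to 4 bytes: K' = 21 00 00 00.
K' ⊕ ipad = 17 36 36 36; K' ⊕ opad = 7d 5c 5c 5c.
Inner hash: even-index sum = 398 mod 256 = 142; odd-index sum = 378 mod 256 = 122 → 8e 7a.
Outer hash (recomputed tag): even-index sum = 359 mod 256 = 103; odd-index sum = 306 mod 256 = 50 → 67 32.
Recomputed tag = 6732; claimed = 6732 → match.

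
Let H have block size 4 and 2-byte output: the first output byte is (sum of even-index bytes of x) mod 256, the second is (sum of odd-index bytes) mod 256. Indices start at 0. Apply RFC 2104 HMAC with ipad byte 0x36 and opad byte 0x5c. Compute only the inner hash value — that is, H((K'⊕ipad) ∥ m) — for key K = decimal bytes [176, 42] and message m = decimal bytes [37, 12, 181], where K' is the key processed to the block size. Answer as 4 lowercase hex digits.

Key decimal bytes [176, 42] = b0 2a is 2 bytes ≤ B = 4; zero-pad to 4 bytes: K' = b0 2a 00 00.
K' ⊕ ipad = 86 1c 36 36.
Inner input = 86 1c 36 36 ∥ 25 0c b5.
Inner hash: even-index sum = 406 mod 256 = 150; odd-index sum = 94 mod 256 = 94 → 96 5e.

965e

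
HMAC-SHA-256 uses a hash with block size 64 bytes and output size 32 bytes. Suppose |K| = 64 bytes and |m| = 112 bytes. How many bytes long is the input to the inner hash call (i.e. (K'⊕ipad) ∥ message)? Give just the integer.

Key is 64 ≤ 64 bytes, zero-padded: |K'| = 64.
Inner input = (K'⊕ipad) ∥ m → 64 + 112 = 176 bytes.

176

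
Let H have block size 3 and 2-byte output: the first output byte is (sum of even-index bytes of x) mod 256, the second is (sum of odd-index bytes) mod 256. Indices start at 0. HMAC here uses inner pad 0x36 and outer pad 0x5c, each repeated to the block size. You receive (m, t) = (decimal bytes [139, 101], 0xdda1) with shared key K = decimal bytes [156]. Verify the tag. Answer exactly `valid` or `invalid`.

valid

Key decimal bytes [156] = 9c is 1 byte ≤ B = 3; zero-pad to 3 bytes: K' = 9c 00 00.
K' ⊕ ipad = aa 36 36; K' ⊕ opad = c0 5c 5c.
Inner hash: even-index sum = 325 mod 256 = 69; odd-index sum = 193 mod 256 = 193 → 45 c1.
Outer hash (recomputed tag): even-index sum = 477 mod 256 = 221; odd-index sum = 161 mod 256 = 161 → dd a1.
Recomputed tag = dda1; claimed = dda1 → match.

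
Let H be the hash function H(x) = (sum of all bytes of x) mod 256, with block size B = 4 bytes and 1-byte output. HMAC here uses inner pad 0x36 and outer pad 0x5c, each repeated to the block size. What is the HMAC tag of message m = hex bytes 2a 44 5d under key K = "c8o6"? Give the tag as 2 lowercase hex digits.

c7

Key "c8o6" = 63 38 6f 36 is exactly B = 4 bytes: K' = 63 38 6f 36.
K' ⊕ ipad = 55 0e 59 00.  K' ⊕ opad = 3f 64 33 6a.
Inner input = (K'⊕ipad) ∥ m = 55 0e 59 00 ∥ 2a 44 5d.
Inner hash: sum = 85+14+89+0+42+68+93 = 391; mod 256 = 135 → 87.
Outer input = (K'⊕opad) ∥ inner = 3f 64 33 6a ∥ 87.
Outer hash (tag): sum = 63+100+51+106+135 = 455; mod 256 = 199 → c7.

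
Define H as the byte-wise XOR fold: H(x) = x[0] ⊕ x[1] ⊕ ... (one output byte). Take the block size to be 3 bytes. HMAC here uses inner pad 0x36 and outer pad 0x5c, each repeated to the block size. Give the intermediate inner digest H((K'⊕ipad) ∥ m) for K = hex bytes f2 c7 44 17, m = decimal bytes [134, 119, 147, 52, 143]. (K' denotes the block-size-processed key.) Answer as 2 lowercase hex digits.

89

Key hex bytes f2 c7 44 17 is 4 bytes > B = 3, so hash it first: H(key) = 66, then zero-pad to 3 bytes: K' = 66 00 00.
K' ⊕ ipad = 50 36 36.
Inner input = 50 36 36 ∥ 86 77 93 34 8f.
Inner hash: XOR 50⊕36⊕36⊕86⊕77⊕93⊕34⊕8f = 89.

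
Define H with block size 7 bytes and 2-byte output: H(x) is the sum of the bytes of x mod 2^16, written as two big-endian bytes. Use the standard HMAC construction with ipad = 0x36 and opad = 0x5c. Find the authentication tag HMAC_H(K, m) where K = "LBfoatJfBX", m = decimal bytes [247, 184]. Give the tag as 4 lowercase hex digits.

Key "LBfoatJfBX" = 4c 42 66 6f 61 74 4a 66 42 58 is 10 bytes > B = 7, so hash it first: H(key) = 03 82, then zero-pad to 7 bytes: K' = 03 82 00 00 00 00 00.
K' ⊕ ipad = 35 b4 36 36 36 36 36.  K' ⊕ opad = 5f de 5c 5c 5c 5c 5c.
Inner input = (K'⊕ipad) ∥ m = 35 b4 36 36 36 36 36 ∥ f7 b8.
Inner hash: sum = 53+180+54+54+54+54+54+247+184 = 934 → 03 a6.
Outer input = (K'⊕opad) ∥ inner = 5f de 5c 5c 5c 5c 5c ∥ 03 a6.
Outer hash (tag): sum = 95+222+92+92+92+92+92+3+166 = 946 → 03 b2.

03b2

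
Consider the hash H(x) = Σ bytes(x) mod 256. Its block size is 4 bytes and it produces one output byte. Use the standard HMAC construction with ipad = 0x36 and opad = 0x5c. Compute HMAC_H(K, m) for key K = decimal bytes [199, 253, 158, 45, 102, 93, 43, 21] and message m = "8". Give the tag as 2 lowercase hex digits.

Key decimal bytes [199, 253, 158, 45, 102, 93, 43, 21] = c7 fd 9e 2d 66 5d 2b 15 is 8 bytes > B = 4, so hash it first: H(key) = 92, then zero-pad to 4 bytes: K' = 92 00 00 00.
K' ⊕ ipad = a4 36 36 36.  K' ⊕ opad = ce 5c 5c 5c.
Inner input = (K'⊕ipad) ∥ m = a4 36 36 36 ∥ 38.
Inner hash: sum = 164+54+54+54+56 = 382; mod 256 = 126 → 7e.
Outer input = (K'⊕opad) ∥ inner = ce 5c 5c 5c ∥ 7e.
Outer hash (tag): sum = 206+92+92+92+126 = 608; mod 256 = 96 → 60.

60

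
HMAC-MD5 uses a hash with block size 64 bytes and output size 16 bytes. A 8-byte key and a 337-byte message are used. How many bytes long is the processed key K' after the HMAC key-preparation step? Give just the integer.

Key is 8 ≤ 64 bytes, zero-padded: |K'| = 64.

64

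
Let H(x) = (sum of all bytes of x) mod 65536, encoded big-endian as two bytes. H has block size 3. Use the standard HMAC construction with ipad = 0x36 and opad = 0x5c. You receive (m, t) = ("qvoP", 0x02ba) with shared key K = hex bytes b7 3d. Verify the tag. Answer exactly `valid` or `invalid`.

Key hex bytes b7 3d is 2 bytes ≤ B = 3; zero-pad to 3 bytes: K' = b7 3d 00.
K' ⊕ ipad = 81 0b 36; K' ⊕ opad = eb 61 5c.
Inner hash: sum = 129+11+54+113+118+111+80 = 616 → 02 68.
Outer hash (recomputed tag): sum = 235+97+92+2+104 = 530 → 02 12.
Recomputed tag = 0212; claimed = 02ba → mismatch.

invalid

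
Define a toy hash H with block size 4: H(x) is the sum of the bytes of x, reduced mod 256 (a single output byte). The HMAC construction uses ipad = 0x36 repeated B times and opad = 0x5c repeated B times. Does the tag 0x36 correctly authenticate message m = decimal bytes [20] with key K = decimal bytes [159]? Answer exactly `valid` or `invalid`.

Key decimal bytes [159] = 9f is 1 byte ≤ B = 4; zero-pad to 4 bytes: K' = 9f 00 00 00.
K' ⊕ ipad = a9 36 36 36; K' ⊕ opad = c3 5c 5c 5c.
Inner hash: sum = 169+54+54+54+20 = 351; mod 256 = 95 → 5f.
Outer hash (recomputed tag): sum = 195+92+92+92+95 = 566; mod 256 = 54 → 36.
Recomputed tag = 36; claimed = 36 → match.

valid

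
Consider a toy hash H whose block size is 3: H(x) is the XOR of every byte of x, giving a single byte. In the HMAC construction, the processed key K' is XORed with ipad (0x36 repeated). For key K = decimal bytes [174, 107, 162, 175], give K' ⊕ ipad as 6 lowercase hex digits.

Key decimal bytes [174, 107, 162, 175] = ae 6b a2 af is 4 bytes > B = 3, so hash it first: H(key) = c8, then zero-pad to 3 bytes: K' = c8 00 00.
XOR each byte with 0x36: c8⊕36=fe, 00⊕36=36, 00⊕36=36.

fe3636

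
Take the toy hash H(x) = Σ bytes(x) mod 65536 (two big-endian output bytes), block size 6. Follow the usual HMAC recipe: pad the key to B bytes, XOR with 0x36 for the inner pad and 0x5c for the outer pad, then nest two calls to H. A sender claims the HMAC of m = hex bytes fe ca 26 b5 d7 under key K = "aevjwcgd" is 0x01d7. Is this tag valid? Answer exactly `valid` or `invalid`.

Key "aevjwcgd" = 61 65 76 6a 77 63 67 64 is 8 bytes > B = 6, so hash it first: H(key) = 03 4b, then zero-pad to 6 bytes: K' = 03 4b 00 00 00 00.
K' ⊕ ipad = 35 7d 36 36 36 36; K' ⊕ opad = 5f 17 5c 5c 5c 5c.
Inner hash: sum = 53+125+54+54+54+54+254+202+38+181+215 = 1284 → 05 04.
Outer hash (recomputed tag): sum = 95+23+92+92+92+92+5+4 = 495 → 01 ef.
Recomputed tag = 01ef; claimed = 01d7 → mismatch.

invalid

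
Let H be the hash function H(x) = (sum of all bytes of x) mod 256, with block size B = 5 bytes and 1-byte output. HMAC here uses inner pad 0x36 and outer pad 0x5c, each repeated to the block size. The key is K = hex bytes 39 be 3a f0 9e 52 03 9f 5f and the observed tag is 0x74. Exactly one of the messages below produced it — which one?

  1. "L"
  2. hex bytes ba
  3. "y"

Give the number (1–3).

2

Key hex bytes 39 be 3a f0 9e 52 03 9f 5f is 9 bytes > B = 5, so hash it first: H(key) = 12, then zero-pad to 5 bytes: K' = 12 00 00 00 00.
K' ⊕ ipad = 24 36 36 36 36; K' ⊕ opad = 4e 5c 5c 5c 5c.
m1: inner = H(24 36 36 36 36 4c) = 48; tag = H(4e 5c 5c 5c 5c 48) = 06
m2: inner = H(24 36 36 36 36 ba) = b6; tag = H(4e 5c 5c 5c 5c b6) = 74 ← matches
m3: inner = H(24 36 36 36 36 79) = 75; tag = H(4e 5c 5c 5c 5c 75) = 33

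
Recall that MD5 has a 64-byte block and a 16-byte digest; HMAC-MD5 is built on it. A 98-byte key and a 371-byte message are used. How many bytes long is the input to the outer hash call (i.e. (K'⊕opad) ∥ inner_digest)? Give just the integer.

Key is 98 > 64 bytes, so it is hashed to 16 bytes then zero-padded to 64: |K'| = 64.
Outer input = (K'⊕opad) ∥ H(inner) → 64 + 16 = 80 bytes.

80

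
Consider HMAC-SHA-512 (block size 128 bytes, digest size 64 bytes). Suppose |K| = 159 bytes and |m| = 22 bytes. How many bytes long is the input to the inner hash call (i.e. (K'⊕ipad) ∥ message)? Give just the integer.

Key is 159 > 128 bytes, so it is hashed to 64 bytes then zero-padded to 128: |K'| = 128.
Inner input = (K'⊕ipad) ∥ m → 128 + 22 = 150 bytes.

150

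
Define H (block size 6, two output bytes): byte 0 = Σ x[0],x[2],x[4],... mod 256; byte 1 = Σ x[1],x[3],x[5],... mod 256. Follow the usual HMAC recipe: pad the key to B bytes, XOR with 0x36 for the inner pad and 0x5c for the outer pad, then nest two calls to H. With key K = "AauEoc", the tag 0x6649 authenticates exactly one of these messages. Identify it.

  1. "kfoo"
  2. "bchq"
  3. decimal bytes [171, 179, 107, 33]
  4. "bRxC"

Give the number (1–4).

Key "AauEoc" = 41 61 75 45 6f 63 is exactly B = 6 bytes: K' = 41 61 75 45 6f 63.
K' ⊕ ipad = 77 57 43 73 59 55; K' ⊕ opad = 1d 3d 29 19 33 3f.
m1: inner = H(77 57 43 73 59 55 6b 66 6f 6f) = ed f4; tag = H(1d 3d 29 19 33 3f ed f4) = 6689
m2: inner = H(77 57 43 73 59 55 62 63 68 71) = dd f3; tag = H(1d 3d 29 19 33 3f dd f3) = 5688
m3: inner = H(77 57 43 73 59 55 ab b3 6b 21) = 29 f3; tag = H(1d 3d 29 19 33 3f 29 f3) = a288
m4: inner = H(77 57 43 73 59 55 62 52 78 43) = ed b4; tag = H(1d 3d 29 19 33 3f ed b4) = 6649 ← matches

4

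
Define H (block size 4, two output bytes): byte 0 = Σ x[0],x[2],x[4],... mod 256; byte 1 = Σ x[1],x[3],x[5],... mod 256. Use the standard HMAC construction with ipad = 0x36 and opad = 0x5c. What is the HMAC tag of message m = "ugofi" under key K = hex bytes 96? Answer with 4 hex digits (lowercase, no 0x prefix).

49f1

Key hex bytes 96 is 1 byte ≤ B = 4; zero-pad to 4 bytes: K' = 96 00 00 00.
K' ⊕ ipad = a0 36 36 36.  K' ⊕ opad = ca 5c 5c 5c.
Inner input = (K'⊕ipad) ∥ m = a0 36 36 36 ∥ 75 67 6f 66 69.
Inner hash: even-index sum = 547 mod 256 = 35; odd-index sum = 313 mod 256 = 57 → 23 39.
Outer input = (K'⊕opad) ∥ inner = ca 5c 5c 5c ∥ 23 39.
Outer hash (tag): even-index sum = 329 mod 256 = 73; odd-index sum = 241 mod 256 = 241 → 49 f1.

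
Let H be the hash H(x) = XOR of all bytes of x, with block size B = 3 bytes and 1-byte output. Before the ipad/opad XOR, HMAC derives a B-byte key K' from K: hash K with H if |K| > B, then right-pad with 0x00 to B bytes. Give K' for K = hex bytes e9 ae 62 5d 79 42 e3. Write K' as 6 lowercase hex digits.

a00000

|K| = 7 > B = 3, so first hash the key.
H(K): XOR e9⊕ae⊕62⊕5d⊕79⊕42⊕e3 = a0.
Zero-pad H(K) = a0 to 3 bytes: K' = a0 00 00.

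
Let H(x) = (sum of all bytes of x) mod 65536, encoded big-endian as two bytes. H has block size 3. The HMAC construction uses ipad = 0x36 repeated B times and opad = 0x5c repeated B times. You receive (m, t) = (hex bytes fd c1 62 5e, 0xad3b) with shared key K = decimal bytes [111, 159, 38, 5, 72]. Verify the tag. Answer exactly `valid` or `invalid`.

Key decimal bytes [111, 159, 38, 5, 72] = 6f 9f 26 05 48 is 5 bytes > B = 3, so hash it first: H(key) = 01 81, then zero-pad to 3 bytes: K' = 01 81 00.
K' ⊕ ipad = 37 b7 36; K' ⊕ opad = 5d dd 5c.
Inner hash: sum = 55+183+54+253+193+98+94 = 930 → 03 a2.
Outer hash (recomputed tag): sum = 93+221+92+3+162 = 571 → 02 3b.
Recomputed tag = 023b; claimed = ad3b → mismatch.

invalid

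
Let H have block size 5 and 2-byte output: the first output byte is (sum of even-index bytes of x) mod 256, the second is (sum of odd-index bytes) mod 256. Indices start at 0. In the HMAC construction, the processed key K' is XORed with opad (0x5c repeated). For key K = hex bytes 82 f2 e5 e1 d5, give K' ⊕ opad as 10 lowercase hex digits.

deaeb9bd89

Key hex bytes 82 f2 e5 e1 d5 is exactly B = 5 bytes: K' = 82 f2 e5 e1 d5.
XOR each byte with 0x5c: 82⊕5c=de, f2⊕5c=ae, e5⊕5c=b9, e1⊕5c=bd, d5⊕5c=89.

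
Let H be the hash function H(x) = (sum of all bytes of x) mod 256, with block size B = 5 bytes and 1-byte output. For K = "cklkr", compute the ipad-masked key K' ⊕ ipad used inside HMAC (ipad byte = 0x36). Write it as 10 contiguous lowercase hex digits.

555d5a5d44

Key "cklkr" = 63 6b 6c 6b 72 is exactly B = 5 bytes: K' = 63 6b 6c 6b 72.
XOR each byte with 0x36: 63⊕36=55, 6b⊕36=5d, 6c⊕36=5a, 6b⊕36=5d, 72⊕36=44.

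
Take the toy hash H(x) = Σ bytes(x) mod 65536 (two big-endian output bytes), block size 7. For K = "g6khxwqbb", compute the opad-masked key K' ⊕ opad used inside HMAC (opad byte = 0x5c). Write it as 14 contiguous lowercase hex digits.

Key "g6khxwqbb" = 67 36 6b 68 78 77 71 62 62 is 9 bytes > B = 7, so hash it first: H(key) = 03 94, then zero-pad to 7 bytes: K' = 03 94 00 00 00 00 00.
XOR each byte with 0x5c: 03⊕5c=5f, 94⊕5c=c8, 00⊕5c=5c, 00⊕5c=5c, 00⊕5c=5c, 00⊕5c=5c, 00⊕5c=5c.

5fc85c5c5c5c5c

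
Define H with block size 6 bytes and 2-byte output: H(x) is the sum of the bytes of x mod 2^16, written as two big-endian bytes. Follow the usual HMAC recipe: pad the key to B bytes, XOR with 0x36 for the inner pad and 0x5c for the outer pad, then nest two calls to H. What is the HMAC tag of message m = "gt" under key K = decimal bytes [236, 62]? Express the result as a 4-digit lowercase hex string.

0319

Key decimal bytes [236, 62] = ec 3e is 2 bytes ≤ B = 6; zero-pad to 6 bytes: K' = ec 3e 00 00 00 00.
K' ⊕ ipad = da 08 36 36 36 36.  K' ⊕ opad = b0 62 5c 5c 5c 5c.
Inner input = (K'⊕ipad) ∥ m = da 08 36 36 36 36 ∥ 67 74.
Inner hash: sum = 218+8+54+54+54+54+103+116 = 661 → 02 95.
Outer input = (K'⊕opad) ∥ inner = b0 62 5c 5c 5c 5c ∥ 02 95.
Outer hash (tag): sum = 176+98+92+92+92+92+2+149 = 793 → 03 19.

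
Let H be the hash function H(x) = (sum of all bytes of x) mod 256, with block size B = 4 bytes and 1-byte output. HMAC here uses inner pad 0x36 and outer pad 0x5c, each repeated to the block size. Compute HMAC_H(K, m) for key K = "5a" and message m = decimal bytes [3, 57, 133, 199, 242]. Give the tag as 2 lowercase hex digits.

9e

Key "5a" = 35 61 is 2 bytes ≤ B = 4; zero-pad to 4 bytes: K' = 35 61 00 00.
K' ⊕ ipad = 03 57 36 36.  K' ⊕ opad = 69 3d 5c 5c.
Inner input = (K'⊕ipad) ∥ m = 03 57 36 36 ∥ 03 39 85 c7 f2.
Inner hash: sum = 3+87+54+54+3+57+133+199+242 = 832; mod 256 = 64 → 40.
Outer input = (K'⊕opad) ∥ inner = 69 3d 5c 5c ∥ 40.
Outer hash (tag): sum = 105+61+92+92+64 = 414; mod 256 = 158 → 9e.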